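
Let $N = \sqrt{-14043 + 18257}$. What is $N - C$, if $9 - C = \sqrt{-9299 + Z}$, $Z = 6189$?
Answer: $-9 + 7 \sqrt{86} + i \sqrt{3110} \approx 55.915 + 55.767 i$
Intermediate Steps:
$N = 7 \sqrt{86}$ ($N = \sqrt{4214} = 7 \sqrt{86} \approx 64.915$)
$C = 9 - i \sqrt{3110}$ ($C = 9 - \sqrt{-9299 + 6189} = 9 - \sqrt{-3110} = 9 - i \sqrt{3110} \approx 9.0 - 55.767 i$)
$N - C = 7 \sqrt{86} - \left(9 - i \sqrt{3110}\right) = -9 + 7 \sqrt{86} + i \sqrt{3110}$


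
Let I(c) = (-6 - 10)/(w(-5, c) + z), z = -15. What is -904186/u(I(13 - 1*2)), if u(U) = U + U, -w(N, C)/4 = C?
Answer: -26673487/16 ≈ -1.6671e+6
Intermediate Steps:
w(N, C) = -4*C
I(c) = -16/(-15 - 4*c) (I(c) = (-6 - 10)/(-4*c - 15) = -16/(-15 - 4*c))
u(U) = 2*U
-904186/u(I(13 - 1*2)) = -(6781395/16 + 452093*(13 - 1*2)/4) = -(6781395/16 + 452093*(13 - 2)/4) = -904186/(2*(16/(15 + 4*11))) = -904186/(2*(16/(15 + 44))) = -904186/(2*(16/59)) = -904186/32/59 = -904186*59/32 = -26673487/16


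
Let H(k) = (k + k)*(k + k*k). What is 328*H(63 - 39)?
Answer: 9446400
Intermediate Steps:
H(k) = 2*k*(k + k²) (H(k) = (2*k)*(k + k²) = 2*k*(k + k²))
328*H(63 - 39) = 328*(2*(63 - 39)²*(1 + (63 - 39))) = 328*(2*24²*(1 + 24)) = 328*(2*576*25) = 328*28800 = 9446400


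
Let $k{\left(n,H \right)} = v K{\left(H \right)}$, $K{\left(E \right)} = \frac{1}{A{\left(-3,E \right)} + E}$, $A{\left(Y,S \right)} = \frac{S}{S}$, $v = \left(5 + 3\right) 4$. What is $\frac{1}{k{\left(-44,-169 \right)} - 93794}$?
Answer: $- \frac{21}{1969678} \approx -1.0662 \cdot 10^{-5}$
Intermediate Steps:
$v = 32$ ($v = 8 \cdot 4 = 32$)
$A{\left(Y,S \right)} = 1$
$K{\left(E \right)} = \frac{1}{1 + E}$
$k{\left(n,H \right)} = \frac{32}{1 + H}$
$\frac{1}{k{\left(-44,-169 \right)} - 93794} = \frac{1}{\frac{32}{1 - 169} - 93794} = \frac{1}{\frac{32}{-168} - 93794} = \frac{1}{32 \left(- \frac{1}{168}\right) - 93794} = \frac{1}{- \frac{4}{21} - 93794} = \frac{1}{- \frac{1969678}{21}} = - \frac{21}{1969678}$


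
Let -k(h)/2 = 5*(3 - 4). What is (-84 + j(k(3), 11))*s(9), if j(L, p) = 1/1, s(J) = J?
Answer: -747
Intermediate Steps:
k(h) = 10 (k(h) = -10*(3 - 4) = -10*(-1) = -2*(-5) = 10)
j(L, p) = 1
(-84 + j(k(3), 11))*s(9) = (-84 + 1)*9 = -83*9 = -747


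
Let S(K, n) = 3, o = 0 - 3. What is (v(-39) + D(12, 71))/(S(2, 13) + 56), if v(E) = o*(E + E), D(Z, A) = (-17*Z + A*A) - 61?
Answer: 5010/59 ≈ 84.915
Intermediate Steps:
D(Z, A) = -61 + A² - 17*Z (D(Z, A) = (-17*Z + A²) - 61 = (A² - 17*Z) - 61 = -61 + A² - 17*Z)
o = -3
v(E) = -6*E (v(E) = -3*(E + E) = -6*E)
(v(-39) + D(12, 71))/(S(2, 13) + 56) = (-6*(-39) + (-61 + 71² - 17*12))/(3 + 56) = (234 + (-61 + 5041 - 204))/59 = (234 + 4776)*(1/59) = 5010*(1/59) = 5010/59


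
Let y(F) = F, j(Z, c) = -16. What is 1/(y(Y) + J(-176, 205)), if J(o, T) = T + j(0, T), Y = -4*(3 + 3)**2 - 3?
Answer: 1/42 ≈ 0.023810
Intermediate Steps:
Y = -147 (Y = -4*6**2 - 3 = -4*36 - 3 = -144 - 3 = -147)
J(o, T) = -16 + T (J(o, T) = T - 16 = -16 + T)
1/(y(Y) + J(-176, 205)) = 1/(-147 + (-16 + 205)) = 1/(-147 + 189) = 1/42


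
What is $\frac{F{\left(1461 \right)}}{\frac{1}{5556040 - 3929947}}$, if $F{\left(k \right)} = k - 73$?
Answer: $2257017084$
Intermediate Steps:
$F{\left(k \right)} = -73 + k$
$\frac{F{\left(1461 \right)}}{\frac{1}{5556040 - 3929947}} = \frac{-73 + 1461}{\frac{1}{5556040 - 3929947}} = \frac{1388}{\frac{1}{1626093}} = 1388 \frac{1}{\frac{1}{1626093}} = 1388 \cdot 1626093 = 2257017084$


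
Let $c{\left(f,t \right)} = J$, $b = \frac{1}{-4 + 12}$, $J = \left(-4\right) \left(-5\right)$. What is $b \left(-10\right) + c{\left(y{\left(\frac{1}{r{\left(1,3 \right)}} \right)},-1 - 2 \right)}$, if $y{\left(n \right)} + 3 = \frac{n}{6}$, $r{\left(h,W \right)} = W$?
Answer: $\frac{75}{4} \approx 18.75$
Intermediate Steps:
$J = 20$
$b = \frac{1}{8} \approx 0.125$
$y{\left(n \right)} = -3 + \frac{n}{6}$
$c{\left(f,t \right)} = 20$
$b \left(-10\right) + c{\left(y{\left(\frac{1}{r{\left(1,3 \right)}} \right)},-1 - 2 \right)} = \frac{1}{8} \left(-10\right) + 20 = - \frac{5}{4} + 20 = \frac{75}{4}$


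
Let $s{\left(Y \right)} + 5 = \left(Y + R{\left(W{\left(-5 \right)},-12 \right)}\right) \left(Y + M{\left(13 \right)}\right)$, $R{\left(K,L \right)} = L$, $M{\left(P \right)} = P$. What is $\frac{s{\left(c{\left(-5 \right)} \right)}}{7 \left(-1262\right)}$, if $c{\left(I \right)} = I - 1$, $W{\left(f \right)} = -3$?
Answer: $\frac{131}{8834} \approx 0.014829$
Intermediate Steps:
$c{\left(I \right)} = -1 + I$
$s{\left(Y \right)} = -5 + \left(-12 + Y\right) \left(13 + Y\right)$ ($s{\left(Y \right)} = -5 + \left(Y - 12\right) \left(Y + 13\right) = -5 + \left(-12 + Y\right) \left(13 + Y\right)$)
$\frac{s{\left(c{\left(-5 \right)} \right)}}{7 \left(-1262\right)} = \frac{-161 - 6 + \left(-1 - 5\right)^{2}}{7 \left(-1262\right)} = \frac{-161 - 6 + \left(-6\right)^{2}}{-8834} = \left(-161 - 6 + 36\right) \left(- \frac{1}{8834}\right) = \left(-131\right) \left(- \frac{1}{8834}\right) = \frac{131}{8834}$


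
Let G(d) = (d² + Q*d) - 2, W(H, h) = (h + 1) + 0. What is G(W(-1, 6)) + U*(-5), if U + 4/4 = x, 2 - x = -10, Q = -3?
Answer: -29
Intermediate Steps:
W(H, h) = 1 + h (W(H, h) = (1 + h) + 0 = 1 + h)
x = 12 (x = 2 - 1*(-10) = 2 + 10 = 12)
G(d) = -2 + d² - 3*d (G(d) = (d² - 3*d) - 2 = -2 + d² - 3*d)
U = 11 (U = -1 + 12 = 11)
G(W(-1, 6)) + U*(-5) = (-2 + (1 + 6)² - 3*(1 + 6)) + 11*(-5) = (-2 + 7² - 3*7) - 55 = (-2 + 49 - 21) - 55 = 26 - 55 = -29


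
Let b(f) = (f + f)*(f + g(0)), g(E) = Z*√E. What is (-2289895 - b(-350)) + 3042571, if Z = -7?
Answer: 507676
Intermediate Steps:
g(E) = -7*√E
b(f) = 2*f² (b(f) = (f + f)*(f - 7*√0) = (2*f)*(f - 7*0) = (2*f)*(f + 0) = (2*f)*f = 2*f²)
(-2289895 - b(-350)) + 3042571 = (-2289895 - 2*(-350)²) + 3042571 = (-2289895 - 2*122500) + 3042571 = (-2289895 - 1*245000) + 3042571 = (-2289895 - 245000) + 3042571 = -2534895 + 3042571 = 507676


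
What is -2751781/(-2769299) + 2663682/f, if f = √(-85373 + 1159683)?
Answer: 2751781/2769299 + 1331841*√1074310/537155 ≈ 2570.9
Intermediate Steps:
f = √1074310 ≈ 1036.5
-2751781/(-2769299) + 2663682/f = -2751781/(-2769299) + 2663682/(√1074310) = -2751781*(-1/2769299) + 2663682*(√1074310/1074310) = 2751781/2769299 + 1331841*√1074310/537155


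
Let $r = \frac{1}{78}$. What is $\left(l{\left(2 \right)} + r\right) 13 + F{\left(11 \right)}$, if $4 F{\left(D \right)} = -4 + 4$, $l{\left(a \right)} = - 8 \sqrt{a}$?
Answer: $\frac{1}{6} - 104 \sqrt{2} \approx -146.91$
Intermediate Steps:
$r = \frac{1}{78} \approx 0.012821$
$F{\left(D \right)} = 0$ ($F{\left(D \right)} = \frac{-4 + 4}{4} = \frac{1}{4} \cdot 0 = 0$)
$\left(l{\left(2 \right)} + r\right) 13 + F{\left(11 \right)} = \left(- 8 \sqrt{2} + \frac{1}{78}\right) 13 + 0 = \left(\frac{1}{78} - 8 \sqrt{2}\right) 13 + 0 = \left(\frac{1}{6} - 104 \sqrt{2}\right) + 0 = \frac{1}{6} - 104 \sqrt{2}$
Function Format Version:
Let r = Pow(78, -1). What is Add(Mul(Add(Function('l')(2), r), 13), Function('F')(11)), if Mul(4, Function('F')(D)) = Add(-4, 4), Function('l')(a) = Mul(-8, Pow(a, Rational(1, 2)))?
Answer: Add(Rational(1, 6), Mul(-104, Pow(2, Rational(1, 2)))) ≈ -146.91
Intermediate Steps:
r = Rational(1, 78) ≈ 0.012821
Function('F')(D) = 0 (Function('F')(D) = Mul(Rational(1, 4), Add(-4, 4)) = Mul(Rational(1, 4), 0) = 0)
Add(Mul(Add(Function('l')(2), r), 13), Function('F')(11)) = Add(Mul(Add(Mul(-8, Pow(2, Rational(1, 2))), Rational(1, 78)), 13), 0) = Add(Mul(Add(Rational(1, 78), Mul(-8, Pow(2, Rational(1, 2)))), 13), 0) = Add(Add(Rational(1, 6), Mul(-104, Pow(2, Rational(1, 2)))), 0) = Add(Rational(1, 6), Mul(-104, Pow(2, Rational(1, 2))))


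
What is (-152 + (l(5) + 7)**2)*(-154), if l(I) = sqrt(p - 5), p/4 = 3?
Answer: 14784 - 2156*sqrt(7) ≈ 9079.8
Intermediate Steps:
p = 12 (p = 4*3 = 12)
l(I) = sqrt(7) (l(I) = sqrt(12 - 5) = sqrt(7))
(-152 + (l(5) + 7)**2)*(-154) = (-152 + (sqrt(7) + 7)**2)*(-154) = (-152 + (7 + sqrt(7))**2)*(-154) = 23408 - 154*(7 + sqrt(7))**2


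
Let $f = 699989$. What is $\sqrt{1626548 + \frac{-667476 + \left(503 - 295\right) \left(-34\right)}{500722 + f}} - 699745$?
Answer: $-699745 + \frac{2 \sqrt{586251168456041970}}{1200711} \approx -6.9847 \cdot 10^{5}$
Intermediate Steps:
$\sqrt{1626548 + \frac{-667476 + \left(503 - 295\right) \left(-34\right)}{500722 + f}} - 699745 = \sqrt{1626548 + \frac{-667476 + \left(503 - 295\right) \left(-34\right)}{500722 + 699989}} - 699745 = \sqrt{1626548 + \frac{-667476 + 208 \left(-34\right)}{1200711}} - 699745 = \sqrt{1626548 + \left(-667476 - 7072\right) \frac{1}{1200711}} - 699745 = \sqrt{1626548 - \frac{674548}{1200711}} - 699745 = \sqrt{\frac{1953013401080}{1200711}} - 699745 = \frac{2 \sqrt{586251168456041970}}{1200711} - 699745 = -699745 + \frac{2 \sqrt{586251168456041970}}{1200711}$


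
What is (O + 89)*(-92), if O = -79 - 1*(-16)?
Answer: -2392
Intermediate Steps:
O = -63 (O = -79 + 16 = -63)
(O + 89)*(-92) = (-63 + 89)*(-92) = 26*(-92) = -2392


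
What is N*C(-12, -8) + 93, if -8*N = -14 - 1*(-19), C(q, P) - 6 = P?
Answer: 377/4 ≈ 94.250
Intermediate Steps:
C(q, P) = 6 + P
N = -5/8 (N = -(-14 - 1*(-19))/8 = -(-14 + 19)/8 = -⅛*5 = -5/8 ≈ -0.62500)
N*C(-12, -8) + 93 = -5*(6 - 8)/8 + 93 = -5/8*(-2) + 93 = 5/4 + 93 = 377/4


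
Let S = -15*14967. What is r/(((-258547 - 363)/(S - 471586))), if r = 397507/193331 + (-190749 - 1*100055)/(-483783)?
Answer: 34599698368755311/4843183466240286 ≈ 7.1440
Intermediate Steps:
S = -224505
r = 248528557105/93530251173 (r = 397507*(1/193331) + (-190749 - 100055)*(-1/483783) = 397507/193331 - 290804*(-1/483783) = 397507/193331 + 290804/483783 = 248528557105/93530251173 ≈ 2.6572)
r/(((-258547 - 363)/(S - 471586))) = 248528557105/(93530251173*(((-258547 - 363)/(-224505 - 471586)))) = 248528557105/(93530251173*((-258910/(-696091)))) = 248528557105/(93530251173*((-258910*(-1/696091)))) = 248528557105/(93530251173*(258910/696091)) = (248528557105/93530251173)*(696091/258910) = 34599698368755311/4843183466240286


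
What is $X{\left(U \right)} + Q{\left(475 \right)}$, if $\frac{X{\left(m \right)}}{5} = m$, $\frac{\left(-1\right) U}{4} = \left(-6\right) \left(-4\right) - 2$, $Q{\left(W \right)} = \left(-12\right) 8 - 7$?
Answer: $-543$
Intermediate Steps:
$Q{\left(W \right)} = -103$ ($Q{\left(W \right)} = -96 - 7 = -103$)
$U = -88$ ($U = - 4 \left(\left(-6\right) \left(-4\right) - 2\right) = - 4 \left(24 - 2\right) = \left(-4\right) 22 = -88$)
$X{\left(m \right)} = 5 m$
$X{\left(U \right)} + Q{\left(475 \right)} = 5 \left(-88\right) - 103 = -440 - 103 = -543$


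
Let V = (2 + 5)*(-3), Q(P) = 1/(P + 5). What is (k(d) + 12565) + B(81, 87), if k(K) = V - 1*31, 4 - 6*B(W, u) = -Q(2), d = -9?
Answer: 525575/42 ≈ 12514.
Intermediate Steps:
Q(P) = 1/(5 + P)
V = -21 (V = 7*(-3) = -21)
B(W, u) = 29/42 (B(W, u) = ⅔ - (-1)/(6*(5 + 2)) = ⅔ - (-1)/(6*7) = ⅔ - ⅙*(-⅐) = ⅔ + 1/42 = 29/42)
k(K) = -52 (k(K) = -21 - 1*31 = -21 - 31 = -52)
(k(d) + 12565) + B(81, 87) = (-52 + 12565) + 29/42 = 12513 + 29/42 = 525575/42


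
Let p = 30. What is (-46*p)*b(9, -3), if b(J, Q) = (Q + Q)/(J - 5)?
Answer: 2070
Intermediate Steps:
b(J, Q) = 2*Q/(-5 + J) (b(J, Q) = (2*Q)/(-5 + J) = 2*Q/(-5 + J))
(-46*p)*b(9, -3) = (-46*30)*(2*(-3)/(-5 + 9)) = -2760*(-3)/4 = -1380*(-3/2) = 2070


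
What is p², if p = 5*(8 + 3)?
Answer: 3025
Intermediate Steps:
p = 55 (p = 5*11 = 55)
p² = 55² = 3025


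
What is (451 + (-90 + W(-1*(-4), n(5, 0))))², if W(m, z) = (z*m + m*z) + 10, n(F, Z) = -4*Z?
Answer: 137641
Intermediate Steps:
W(m, z) = 10 + 2*m*z (W(m, z) = (m*z + m*z) + 10 = 2*m*z + 10 = 10 + 2*m*z)
(451 + (-90 + W(-1*(-4), n(5, 0))))² = (451 + (-90 + (10 + 2*(-1*(-4))*(-4*0))))² = (451 + (-90 + (10 + 2*4*0)))² = (451 + (-90 + (10 + 0)))² = (451 + (-90 + 10))² = (451 - 80)² = 371² = 137641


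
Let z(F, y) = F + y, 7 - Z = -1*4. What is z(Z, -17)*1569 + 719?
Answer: -8695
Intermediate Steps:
Z = 11 (Z = 7 - (-1)*4 = 7 - 1*(-4) = 7 + 4 = 11)
z(Z, -17)*1569 + 719 = (11 - 17)*1569 + 719 = -6*1569 + 719 = -9414 + 719 = -8695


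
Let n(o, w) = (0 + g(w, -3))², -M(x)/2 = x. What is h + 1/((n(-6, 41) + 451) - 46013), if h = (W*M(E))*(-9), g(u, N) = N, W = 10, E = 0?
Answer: -1/45553 ≈ -2.1952e-5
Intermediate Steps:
M(x) = -2*x
n(o, w) = 9 (n(o, w) = (0 - 3)² = (-3)² = 9)
h = 0 (h = (10*(-2*0))*(-9) = (10*0)*(-9) = 0*(-9) = 0)
h + 1/((n(-6, 41) + 451) - 46013) = 0 + 1/((9 + 451) - 46013) = 0 + 1/(460 - 46013) = 0 + 1/(-45553) = 0 - 1/45553 = -1/45553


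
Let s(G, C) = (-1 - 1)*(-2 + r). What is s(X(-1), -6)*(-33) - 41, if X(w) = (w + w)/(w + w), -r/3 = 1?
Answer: -371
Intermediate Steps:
r = -3 (r = -3*1 = -3)
X(w) = 1 (X(w) = (2*w)/((2*w)) = (2*w)*(1/(2*w)) = 1)
s(G, C) = 10 (s(G, C) = (-1 - 1)*(-2 - 3) = -2*(-5) = 10)
s(X(-1), -6)*(-33) - 41 = 10*(-33) - 41 = -330 - 41 = -371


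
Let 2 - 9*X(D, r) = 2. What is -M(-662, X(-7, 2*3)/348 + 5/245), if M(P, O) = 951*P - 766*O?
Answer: 30849304/49 ≈ 6.2958e+5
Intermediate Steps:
X(D, r) = 0 (X(D, r) = 2/9 - 1/9*2 = 2/9 - 2/9 = 0)
M(P, O) = -766*O + 951*P
-M(-662, X(-7, 2*3)/348 + 5/245) = -(-766*(0/348 + 5/245) + 951*(-662)) = -(-766*(0*(1/348) + 5*(1/245)) - 629562) = -(-766*(0 + 1/49) - 629562) = -(-766*1/49 - 629562) = -(-766/49 - 629562) = -1*(-30849304/49) = 30849304/49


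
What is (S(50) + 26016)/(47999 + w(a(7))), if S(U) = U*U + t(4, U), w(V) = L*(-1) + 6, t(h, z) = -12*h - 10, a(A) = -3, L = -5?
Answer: 14229/24005 ≈ 0.59275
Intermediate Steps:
t(h, z) = -10 - 12*h
w(V) = 11 (w(V) = -5*(-1) + 6 = 5 + 6 = 11)
S(U) = -58 + U² (S(U) = U*U + (-10 - 12*4) = U² + (-10 - 48) = U² - 58 = -58 + U²)
(S(50) + 26016)/(47999 + w(a(7))) = ((-58 + 50²) + 26016)/(47999 + 11) = ((-58 + 2500) + 26016)/48010 = (2442 + 26016)*(1/48010) = 28458*(1/48010) = 14229/24005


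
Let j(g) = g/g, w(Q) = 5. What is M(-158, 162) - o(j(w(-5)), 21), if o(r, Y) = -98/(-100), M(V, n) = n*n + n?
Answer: 1320251/50 ≈ 26405.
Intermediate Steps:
M(V, n) = n + n**2 (M(V, n) = n**2 + n = n + n**2)
j(g) = 1
o(r, Y) = 49/50 (o(r, Y) = -98*(-1/100) = 49/50)
M(-158, 162) - o(j(w(-5)), 21) = 162*(1 + 162) - 1*49/50 = 162*163 - 49/50 = 26406 - 49/50 = 1320251/50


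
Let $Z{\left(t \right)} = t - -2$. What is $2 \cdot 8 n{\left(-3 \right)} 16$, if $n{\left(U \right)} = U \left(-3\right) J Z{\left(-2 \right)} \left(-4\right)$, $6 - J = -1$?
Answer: $0$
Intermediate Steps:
$Z{\left(t \right)} = 2 + t$ ($Z{\left(t \right)} = t + 2 = 2 + t$)
$J = 7$ ($J = 6 - -1 = 6 + 1 = 7$)
$n{\left(U \right)} = 0$ ($n{\left(U \right)} = U \left(-3\right) 7 \left(2 - 2\right) \left(-4\right) = - 3 U 7 \cdot 0 \left(-4\right) = - 3 U 0 \left(-4\right) = 0 \left(-4\right) = 0$)
$2 \cdot 8 n{\left(-3 \right)} 16 = 2 \cdot 8 \cdot 0 \cdot 16 = 16 \cdot 0 \cdot 16 = 0 \cdot 16 = 0$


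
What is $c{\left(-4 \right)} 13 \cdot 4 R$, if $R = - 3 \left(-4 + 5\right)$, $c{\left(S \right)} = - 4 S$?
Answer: $-2496$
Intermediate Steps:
$R = -3$ ($R = \left(-3\right) 1 = -3$)
$c{\left(-4 \right)} 13 \cdot 4 R = \left(-4\right) \left(-4\right) 13 \cdot 4 \left(-3\right) = 16 \cdot 52 \left(-3\right) = 832 \left(-3\right) = -2496$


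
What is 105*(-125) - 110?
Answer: -13235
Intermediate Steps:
105*(-125) - 110 = -13125 - 110 = -13235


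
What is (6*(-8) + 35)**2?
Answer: 169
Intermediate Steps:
(6*(-8) + 35)**2 = (-48 + 35)**2 = (-13)**2 = 169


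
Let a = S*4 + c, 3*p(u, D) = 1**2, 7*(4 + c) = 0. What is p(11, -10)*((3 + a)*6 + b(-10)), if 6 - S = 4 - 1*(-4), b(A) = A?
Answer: -64/3 ≈ -21.333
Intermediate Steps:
c = -4 (c = -4 + (1/7)*0 = -4 + 0 = -4)
p(u, D) = 1/3 (p(u, D) = (1/3)*1**2 = (1/3)*1 = 1/3)
S = -2 (S = 6 - (4 - 1*(-4)) = 6 - (4 + 4) = 6 - 1*8 = 6 - 8 = -2)
a = -12 (a = -2*4 - 4 = -8 - 4 = -12)
p(11, -10)*((3 + a)*6 + b(-10)) = ((3 - 12)*6 - 10)/3 = (-9*6 - 10)/3 = (-54 - 10)/3 = (1/3)*(-64) = -64/3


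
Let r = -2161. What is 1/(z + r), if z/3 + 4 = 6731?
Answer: 1/18020 ≈ 5.5494e-5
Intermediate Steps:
z = 20181 (z = -12 + 3*6731 = -12 + 20193 = 20181)
1/(z + r) = 1/(20181 - 2161) = 1/18020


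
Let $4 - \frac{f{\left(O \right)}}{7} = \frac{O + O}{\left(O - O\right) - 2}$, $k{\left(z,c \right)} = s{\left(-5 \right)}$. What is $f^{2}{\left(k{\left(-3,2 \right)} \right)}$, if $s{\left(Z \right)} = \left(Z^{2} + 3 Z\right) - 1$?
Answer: $8281$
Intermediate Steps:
$s{\left(Z \right)} = -1 + Z^{2} + 3 Z$
$k{\left(z,c \right)} = 9$ ($k{\left(z,c \right)} = -1 + \left(-5\right)^{2} + 3 \left(-5\right) = -1 + 25 - 15 = 9$)
$f{\left(O \right)} = 28 + 7 O$ ($f{\left(O \right)} = 28 - 7 \frac{O + O}{\left(O - O\right) - 2} = 28 - 7 \frac{2 O}{0 - 2} = 28 - 7 \frac{2 O}{-2} = 28 - 7 \cdot 2 O \left(- \frac{1}{2}\right) = 28 - 7 \left(- O\right) = 28 + 7 O$)
$f^{2}{\left(k{\left(-3,2 \right)} \right)} = \left(28 + 7 \cdot 9\right)^{2} = \left(28 + 63\right)^{2} = 91^{2} = 8281$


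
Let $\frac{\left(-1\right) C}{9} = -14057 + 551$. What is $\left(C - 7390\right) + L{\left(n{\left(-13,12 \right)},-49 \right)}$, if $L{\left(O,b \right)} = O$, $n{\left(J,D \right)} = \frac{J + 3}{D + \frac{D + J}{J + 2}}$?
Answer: $\frac{15183702}{133} \approx 1.1416 \cdot 10^{5}$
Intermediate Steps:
$n{\left(J,D \right)} = \frac{3 + J}{D + \frac{D + J}{2 + J}}$
$C = 121554$ ($C = - 9 \left(-14057 + 551\right) = \left(-9\right) \left(-13506\right) = 121554$)
$\left(C - 7390\right) + L{\left(n{\left(-13,12 \right)},-49 \right)} = \left(121554 - 7390\right) + \frac{6 + \left(-13\right)^{2} + 5 \left(-13\right)}{-13 + 3 \cdot 12 + 12 \left(-13\right)} = 114164 + \frac{6 + 169 - 65}{-13 + 36 - 156} = 114164 + \frac{1}{-133} \cdot 110 = 114164 - \frac{110}{133} = \frac{15183702}{133}$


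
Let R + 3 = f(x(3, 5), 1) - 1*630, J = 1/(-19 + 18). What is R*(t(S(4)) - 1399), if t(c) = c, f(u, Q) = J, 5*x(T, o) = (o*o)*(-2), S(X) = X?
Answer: 884430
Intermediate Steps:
J = -1 (J = 1/(-1) = -1)
x(T, o) = -2*o**2/5 (x(T, o) = ((o*o)*(-2))/5 = (o**2*(-2))/5 = (-2*o**2)/5 = -2*o**2/5)
f(u, Q) = -1
R = -634 (R = -3 + (-1 - 1*630) = -3 + (-1 - 630) = -3 - 631 = -634)
R*(t(S(4)) - 1399) = -634*(4 - 1399) = -634*(-1395) = 884430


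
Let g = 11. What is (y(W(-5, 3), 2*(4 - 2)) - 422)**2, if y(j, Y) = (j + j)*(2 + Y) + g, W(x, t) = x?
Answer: 221841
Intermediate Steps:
y(j, Y) = 11 + 2*j*(2 + Y) (y(j, Y) = (j + j)*(2 + Y) + 11 = (2*j)*(2 + Y) + 11 = 2*j*(2 + Y) + 11 = 11 + 2*j*(2 + Y))
(y(W(-5, 3), 2*(4 - 2)) - 422)**2 = ((11 + 4*(-5) + 2*(2*(4 - 2))*(-5)) - 422)**2 = ((11 - 20 + 2*(2*2)*(-5)) - 422)**2 = ((11 - 20 + 2*4*(-5)) - 422)**2 = ((11 - 20 - 40) - 422)**2 = (-49 - 422)**2 = (-471)**2 = 221841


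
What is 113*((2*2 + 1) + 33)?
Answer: 4294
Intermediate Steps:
113*((2*2 + 1) + 33) = 113*((4 + 1) + 33) = 113*(5 + 33) = 113*38 = 4294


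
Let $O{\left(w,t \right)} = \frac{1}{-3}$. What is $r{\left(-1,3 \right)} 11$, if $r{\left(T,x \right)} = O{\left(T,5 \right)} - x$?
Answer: $- \frac{110}{3} \approx -36.667$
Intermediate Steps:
$O{\left(w,t \right)} = - \frac{1}{3}$
$r{\left(T,x \right)} = - \frac{1}{3} - x$
$r{\left(-1,3 \right)} 11 = \left(- \frac{1}{3} - 3\right) 11 = \left(- \frac{10}{3}\right) 11 = - \frac{110}{3}$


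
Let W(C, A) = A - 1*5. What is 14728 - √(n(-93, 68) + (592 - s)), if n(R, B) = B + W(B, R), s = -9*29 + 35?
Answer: 14728 - 2*√197 ≈ 14700.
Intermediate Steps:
s = -226 (s = -261 + 35 = -226)
W(C, A) = -5 + A (W(C, A) = A - 5 = -5 + A)
n(R, B) = -5 + B + R (n(R, B) = B + (-5 + R) = -5 + B + R)
14728 - √(n(-93, 68) + (592 - s)) = 14728 - √((-5 + 68 - 93) + (592 - 1*(-226))) = 14728 - √(-30 + (592 + 226)) = 14728 - √(-30 + 818) = 14728 - √788 = 14728 - 2*√197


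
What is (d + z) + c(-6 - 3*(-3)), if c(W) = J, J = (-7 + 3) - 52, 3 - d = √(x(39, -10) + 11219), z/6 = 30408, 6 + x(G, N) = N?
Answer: 182395 - √11203 ≈ 1.8229e+5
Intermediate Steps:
x(G, N) = -6 + N
z = 182448 (z = 6*30408 = 182448)
d = 3 - √11203 (d = 3 - √((-6 - 10) + 11219) = 3 - √(-16 + 11219) = 3 - √11203 ≈ -102.84)
J = -56 (J = -4 - 52 = -56)
c(W) = -56
(d + z) + c(-6 - 3*(-3)) = ((3 - √11203) + 182448) - 56 = (182451 - √11203) - 56 = 182395 - √11203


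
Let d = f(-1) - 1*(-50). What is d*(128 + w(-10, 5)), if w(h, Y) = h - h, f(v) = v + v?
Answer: 6144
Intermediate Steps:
f(v) = 2*v
d = 48 (d = 2*(-1) - 1*(-50) = -2 + 50 = 48)
w(h, Y) = 0
d*(128 + w(-10, 5)) = 48*(128 + 0) = 48*128 = 6144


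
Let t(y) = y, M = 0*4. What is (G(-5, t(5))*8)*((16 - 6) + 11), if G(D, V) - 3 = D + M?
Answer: -336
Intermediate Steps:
M = 0
G(D, V) = 3 + D (G(D, V) = 3 + (D + 0) = 3 + D)
(G(-5, t(5))*8)*((16 - 6) + 11) = ((3 - 5)*8)*((16 - 6) + 11) = (-2*8)*(10 + 11) = -16*21 = -336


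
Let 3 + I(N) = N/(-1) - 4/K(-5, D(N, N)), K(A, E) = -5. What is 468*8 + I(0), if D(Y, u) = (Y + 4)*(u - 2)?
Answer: 18709/5 ≈ 3741.8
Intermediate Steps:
D(Y, u) = (-2 + u)*(4 + Y) (D(Y, u) = (4 + Y)*(-2 + u) = (-2 + u)*(4 + Y))
I(N) = -11/5 - N (I(N) = -3 + (N/(-1) - 4/(-5)) = -3 + (N*(-1) - 4*(-⅕)) = -3 + (-N + ⅘) = -3 + (⅘ - N) = -11/5 - N)
468*8 + I(0) = 468*8 + (-11/5 - 1*0) = 3744 + (-11/5 + 0) = 3744 - 11/5 = 18709/5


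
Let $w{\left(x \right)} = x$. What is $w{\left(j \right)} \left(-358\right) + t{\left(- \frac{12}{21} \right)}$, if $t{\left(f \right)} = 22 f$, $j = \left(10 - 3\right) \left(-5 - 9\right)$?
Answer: $\frac{245500}{7} \approx 35071.0$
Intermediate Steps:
$j = -98$ ($j = 7 \left(-14\right) = -98$)
$w{\left(j \right)} \left(-358\right) + t{\left(- \frac{12}{21} \right)} = \left(-98\right) \left(-358\right) + 22 \left(- \frac{12}{21}\right) = 35084 + 22 \left(\left(-12\right) \frac{1}{21}\right) = 35084 + 22 \left(- \frac{4}{7}\right) = 35084 - \frac{88}{7} = \frac{245500}{7}$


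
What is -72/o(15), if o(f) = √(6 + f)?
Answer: -24*√21/7 ≈ -15.712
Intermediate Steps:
-72/o(15) = -72/√(6 + 15) = -72*√21/21 = -24*√21/7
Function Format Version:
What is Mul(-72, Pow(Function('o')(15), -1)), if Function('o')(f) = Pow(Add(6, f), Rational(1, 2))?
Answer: Mul(Rational(-24, 7), Pow(21, Rational(1, 2))) ≈ -15.712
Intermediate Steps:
Mul(-72, Pow(Function('o')(15), -1)) = Mul(-72, Pow(Pow(Add(6, 15), Rational(1, 2)), -1)) = Mul(-72, Pow(Pow(21, Rational(1, 2)), -1)) = Mul(-72, Mul(Rational(1, 21), Pow(21, Rational(1, 2)))) = Mul(Rational(-24, 7), Pow(21, Rational(1, 2)))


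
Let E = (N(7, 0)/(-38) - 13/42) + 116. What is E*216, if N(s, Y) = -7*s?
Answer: 3360600/133 ≈ 25268.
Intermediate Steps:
E = 46675/399 (E = (-7*7/(-38) - 13/42) + 116 = (-49*(-1/38) - 13*1/42) + 116 = (49/38 - 13/42) + 116 = 391/399 + 116 = 46675/399 ≈ 116.98)
E*216 = (46675/399)*216 = 3360600/133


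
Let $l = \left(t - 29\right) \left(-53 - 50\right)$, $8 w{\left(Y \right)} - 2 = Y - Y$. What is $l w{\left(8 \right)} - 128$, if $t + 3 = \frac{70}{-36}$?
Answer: $\frac{53717}{72} \approx 746.07$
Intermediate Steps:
$t = - \frac{89}{18}$ ($t = -3 + \frac{70}{-36} = -3 + 70 \left(- \frac{1}{36}\right) = -3 - \frac{35}{18} = - \frac{89}{18} \approx -4.9444$)
$w{\left(Y \right)} = \frac{1}{4}$ ($w{\left(Y \right)} = \frac{1}{4} + \frac{Y - Y}{8} = \frac{1}{4} + \frac{1}{8} \cdot 0 = \frac{1}{4} + 0 = \frac{1}{4}$)
$l = \frac{62933}{18}$ ($l = \left(- \frac{89}{18} - 29\right) \left(-53 - 50\right) = \left(- \frac{611}{18}\right) \left(-103\right) = \frac{62933}{18} \approx 3496.3$)
$l w{\left(8 \right)} - 128 = \frac{62933}{18} \cdot \frac{1}{4} - 128 = \frac{62933}{72} - 128 = \frac{53717}{72}$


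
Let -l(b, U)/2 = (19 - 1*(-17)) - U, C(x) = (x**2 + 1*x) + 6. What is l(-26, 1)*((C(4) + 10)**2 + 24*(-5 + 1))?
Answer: -84000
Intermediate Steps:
C(x) = 6 + x + x**2 (C(x) = (x**2 + x) + 6 = (x + x**2) + 6 = 6 + x + x**2)
l(b, U) = -72 + 2*U (l(b, U) = -2*((19 - 1*(-17)) - U) = -2*((19 + 17) - U) = -2*(36 - U) = -72 + 2*U)
l(-26, 1)*((C(4) + 10)**2 + 24*(-5 + 1)) = (-72 + 2*1)*(((6 + 4 + 4**2) + 10)**2 + 24*(-5 + 1)) = (-72 + 2)*(((6 + 4 + 16) + 10)**2 + 24*(-4)) = -70*((26 + 10)**2 - 96) = -70*(36**2 - 96) = -70*(1296 - 96) = -70*1200 = -84000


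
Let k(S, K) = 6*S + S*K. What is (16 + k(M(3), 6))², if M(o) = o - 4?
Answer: 16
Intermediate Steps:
M(o) = -4 + o
k(S, K) = 6*S + K*S
(16 + k(M(3), 6))² = (16 + (-4 + 3)*(6 + 6))² = (16 - 1*12)² = (16 - 12)² = 4² = 16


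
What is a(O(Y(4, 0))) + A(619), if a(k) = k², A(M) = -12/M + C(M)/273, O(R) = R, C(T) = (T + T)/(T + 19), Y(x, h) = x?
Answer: 861847765/53906853 ≈ 15.988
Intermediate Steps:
C(T) = 2*T/(19 + T) (C(T) = (2*T)/(19 + T) = 2*T/(19 + T))
A(M) = -12/M + 2*M/(273*(19 + M)) (A(M) = -12/M + (2*M/(19 + M))/273 = -12/M + (2*M/(19 + M))*(1/273) = -12/M + 2*M/(273*(19 + M)))
a(O(Y(4, 0))) + A(619) = 4² + (2/273)*(-31122 + 619² - 1638*619)/(619*(19 + 619)) = 16 + (2/273)*(1/619)*(-31122 + 383161 - 1013922)/638 = 16 + (2/273)*(1/619)*(1/638)*(-661883) = 16 - 661883/53906853 = 861847765/53906853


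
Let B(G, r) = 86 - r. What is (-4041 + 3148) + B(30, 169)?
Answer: -976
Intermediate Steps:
(-4041 + 3148) + B(30, 169) = (-4041 + 3148) + (86 - 1*169) = -893 + (86 - 169) = -893 - 83 = -976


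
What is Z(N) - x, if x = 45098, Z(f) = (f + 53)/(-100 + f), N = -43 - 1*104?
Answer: -11139112/247 ≈ -45098.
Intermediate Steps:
N = -147 (N = -43 - 104 = -147)
Z(f) = (53 + f)/(-100 + f)
Z(N) - x = (53 - 147)/(-100 - 147) - 1*45098 = -94/(-247) - 45098 = -1/247*(-94) - 45098 = 94/247 - 45098 = -11139112/247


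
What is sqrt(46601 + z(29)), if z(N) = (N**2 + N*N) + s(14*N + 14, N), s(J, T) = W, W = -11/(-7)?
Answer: 2*sqrt(591486)/7 ≈ 219.74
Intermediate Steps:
W = 11/7 (W = -11*(-1/7) = 11/7 ≈ 1.5714)
s(J, T) = 11/7
z(N) = 11/7 + 2*N**2 (z(N) = (N**2 + N*N) + 11/7 = (N**2 + N**2) + 11/7 = 2*N**2 + 11/7 = 11/7 + 2*N**2)
sqrt(46601 + z(29)) = sqrt(46601 + (11/7 + 2*29**2)) = sqrt(46601 + (11/7 + 2*841)) = sqrt(46601 + (11/7 + 1682)) = sqrt(46601 + 11785/7) = sqrt(337992/7) = 2*sqrt(591486)/7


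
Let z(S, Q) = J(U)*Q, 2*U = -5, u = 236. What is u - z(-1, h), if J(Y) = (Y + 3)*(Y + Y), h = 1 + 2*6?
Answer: 537/2 ≈ 268.50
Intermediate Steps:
h = 13 (h = 1 + 12 = 13)
U = -5/2 (U = (1/2)*(-5) = -5/2 ≈ -2.5000)
J(Y) = 2*Y*(3 + Y) (J(Y) = (3 + Y)*(2*Y) = 2*Y*(3 + Y))
z(S, Q) = -5*Q/2 (z(S, Q) = (2*(-5/2)*(3 - 5/2))*Q = (2*(-5/2)*(1/2))*Q = -5*Q/2)
u - z(-1, h) = 236 - (-5)*13/2 = 236 - 1*(-65/2) = 236 + 65/2 = 537/2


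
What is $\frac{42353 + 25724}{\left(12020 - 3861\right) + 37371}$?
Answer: $\frac{68077}{45530} \approx 1.4952$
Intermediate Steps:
$\frac{42353 + 25724}{\left(12020 - 3861\right) + 37371} = \frac{68077}{\left(12020 - 3861\right) + 37371} = \frac{68077}{8159 + 37371} = \frac{68077}{45530}$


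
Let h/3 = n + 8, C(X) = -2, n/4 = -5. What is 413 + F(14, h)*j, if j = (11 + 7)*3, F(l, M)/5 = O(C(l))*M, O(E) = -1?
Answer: 10133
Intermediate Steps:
n = -20 (n = 4*(-5) = -20)
h = -36 (h = 3*(-20 + 8) = 3*(-12) = -36)
F(l, M) = -5*M (F(l, M) = 5*(-M) = -5*M)
j = 54 (j = 18*3 = 54)
413 + F(14, h)*j = 413 - 5*(-36)*54 = 413 + 180*54 = 413 + 9720 = 10133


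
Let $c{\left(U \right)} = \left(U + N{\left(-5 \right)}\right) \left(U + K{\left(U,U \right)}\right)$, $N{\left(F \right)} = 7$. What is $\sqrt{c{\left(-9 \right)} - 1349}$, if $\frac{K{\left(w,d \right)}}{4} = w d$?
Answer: $i \sqrt{1979} \approx 44.486 i$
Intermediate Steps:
$K{\left(w,d \right)} = 4 d w$ ($K{\left(w,d \right)} = 4 w d = 4 d w$)
$c{\left(U \right)} = \left(7 + U\right) \left(U + 4 U^{2}\right)$ ($c{\left(U \right)} = \left(U + 7\right) \left(U + 4 U U\right) = \left(7 + U\right) \left(U + 4 U^{2}\right)$)
$\sqrt{c{\left(-9 \right)} - 1349} = \sqrt{- 9 \left(7 + 4 \left(-9\right)^{2} + 29 \left(-9\right)\right) - 1349} = \sqrt{- 9 \left(7 + 4 \cdot 81 - 261\right) - 1349} = \sqrt{- 9 \left(7 + 324 - 261\right) - 1349} = \sqrt{\left(-9\right) 70 - 1349} = \sqrt{-630 - 1349} = \sqrt{-1979} = i \sqrt{1979}$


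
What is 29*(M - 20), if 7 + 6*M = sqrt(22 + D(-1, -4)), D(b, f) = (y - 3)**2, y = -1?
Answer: -3683/6 + 29*sqrt(38)/6 ≈ -584.04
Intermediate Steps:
D(b, f) = 16 (D(b, f) = (-1 - 3)**2 = (-4)**2 = 16)
M = -7/6 + sqrt(38)/6 (M = -7/6 + sqrt(22 + 16)/6 = -7/6 + sqrt(38)/6 ≈ -0.13926)
29*(M - 20) = 29*((-7/6 + sqrt(38)/6) - 20) = 29*(-127/6 + sqrt(38)/6) = -3683/6 + 29*sqrt(38)/6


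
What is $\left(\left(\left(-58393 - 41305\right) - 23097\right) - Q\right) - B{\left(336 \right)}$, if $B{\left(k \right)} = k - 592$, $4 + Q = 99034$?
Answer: $-221569$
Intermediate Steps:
$Q = 99030$ ($Q = -4 + 99034 = 99030$)
$B{\left(k \right)} = -592 + k$
$\left(\left(\left(-58393 - 41305\right) - 23097\right) - Q\right) - B{\left(336 \right)} = \left(\left(\left(-58393 - 41305\right) - 23097\right) - 99030\right) - \left(-592 + 336\right) = \left(\left(-99698 - 23097\right) - 99030\right) - -256 = \left(-122795 - 99030\right) + 256 = -221825 + 256 = -221569$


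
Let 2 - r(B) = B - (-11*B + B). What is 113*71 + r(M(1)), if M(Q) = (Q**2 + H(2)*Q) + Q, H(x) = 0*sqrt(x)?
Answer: 8003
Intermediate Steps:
H(x) = 0
M(Q) = Q + Q**2 (M(Q) = (Q**2 + 0*Q) + Q = (Q**2 + 0) + Q = Q**2 + Q = Q + Q**2)
r(B) = 2 - 11*B (r(B) = 2 - (B - (-11*B + B)) = 2 - (B - (-10)*B) = 2 - (B + 10*B) = 2 - 11*B)
113*71 + r(M(1)) = 113*71 + (2 - 11*(1 + 1)) = 8023 + (2 - 11*2) = 8023 + (2 - 22) = 8023 - 20 = 8003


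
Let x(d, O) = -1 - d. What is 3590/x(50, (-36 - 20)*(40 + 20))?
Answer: -3590/51 ≈ -70.392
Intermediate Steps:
3590/x(50, (-36 - 20)*(40 + 20)) = 3590/(-1 - 1*50) = 3590/(-1 - 50) = 3590/(-51) = 3590*(-1/51) = -3590/51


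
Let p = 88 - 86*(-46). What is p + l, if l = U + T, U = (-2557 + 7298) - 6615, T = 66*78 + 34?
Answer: 7352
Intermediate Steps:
T = 5182 (T = 5148 + 34 = 5182)
p = 4044 (p = 88 + 3956 = 4044)
U = -1874 (U = 4741 - 6615 = -1874)
l = 3308 (l = -1874 + 5182 = 3308)
p + l = 4044 + 3308 = 7352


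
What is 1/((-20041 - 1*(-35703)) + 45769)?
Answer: 1/61431 ≈ 1.6278e-5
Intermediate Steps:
1/((-20041 - 1*(-35703)) + 45769) = 1/((-20041 + 35703) + 45769) = 1/(15662 + 45769) = 1/61431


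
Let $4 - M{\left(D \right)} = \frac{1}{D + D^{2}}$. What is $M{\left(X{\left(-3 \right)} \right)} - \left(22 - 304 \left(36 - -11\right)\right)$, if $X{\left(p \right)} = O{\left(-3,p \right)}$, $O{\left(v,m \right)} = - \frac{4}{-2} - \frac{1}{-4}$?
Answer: $\frac{1669574}{117} \approx 14270.0$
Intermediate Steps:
$O{\left(v,m \right)} = \frac{9}{4}$ ($O{\left(v,m \right)} = \left(-4\right) \left(- \frac{1}{2}\right) - - \frac{1}{4} = 2 + \frac{1}{4} = \frac{9}{4}$)
$X{\left(p \right)} = \frac{9}{4}$
$M{\left(D \right)} = 4 - \frac{1}{D + D^{2}}$
$M{\left(X{\left(-3 \right)} \right)} - \left(22 - 304 \left(36 - -11\right)\right) = \frac{-1 + 4 \cdot \frac{9}{4} + 4 \left(\frac{9}{4}\right)^{2}}{\frac{9}{4} \left(1 + \frac{9}{4}\right)} - \left(22 - 304 \left(36 - -11\right)\right) = \frac{4 \left(-1 + 9 + 4 \cdot \frac{81}{16}\right)}{9 \cdot \frac{13}{4}} - \left(22 - 304 \left(36 + 11\right)\right) = \frac{4}{9} \cdot \frac{4}{13} \left(-1 + 9 + \frac{81}{4}\right) + \left(304 \cdot 47 - 22\right) = \frac{4}{9} \cdot \frac{4}{13} \cdot \frac{113}{4} + \left(14288 - 22\right) = \frac{452}{117} + 14266 = \frac{1669574}{117}$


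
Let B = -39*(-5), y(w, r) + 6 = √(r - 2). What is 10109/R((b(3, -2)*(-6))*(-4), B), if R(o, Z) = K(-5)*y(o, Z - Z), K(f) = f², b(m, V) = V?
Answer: -30327/475 - 10109*I*√2/950 ≈ -63.846 - 15.049*I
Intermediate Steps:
y(w, r) = -6 + √(-2 + r) (y(w, r) = -6 + √(r - 2) = -6 + √(-2 + r))
B = 195
R(o, Z) = -150 + 25*I*√2 (R(o, Z) = (-5)²*(-6 + √(-2 + (Z - Z))) = 25*(-6 + √(-2 + 0)) = 25*(-6 + √(-2)) = 25*(-6 + I*√2) = -150 + 25*I*√2)
10109/R((b(3, -2)*(-6))*(-4), B) = 10109/(-150 + 25*I*√2)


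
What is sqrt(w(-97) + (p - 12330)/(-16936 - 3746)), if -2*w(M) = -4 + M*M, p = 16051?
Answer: I*sqrt(55876344537)/3447 ≈ 68.576*I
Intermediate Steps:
w(M) = 2 - M**2/2 (w(M) = -(-4 + M*M)/2 = -(-4 + M**2)/2 = 2 - M**2/2)
sqrt(w(-97) + (p - 12330)/(-16936 - 3746)) = sqrt((2 - 1/2*(-97)**2) + (16051 - 12330)/(-16936 - 3746)) = sqrt((2 - 1/2*9409) + 3721/(-20682)) = sqrt((2 - 9409/2) + 3721*(-1/20682)) = sqrt(-9405/2 - 3721/20682) = sqrt(-48630413/10341) = I*sqrt(55876344537)/3447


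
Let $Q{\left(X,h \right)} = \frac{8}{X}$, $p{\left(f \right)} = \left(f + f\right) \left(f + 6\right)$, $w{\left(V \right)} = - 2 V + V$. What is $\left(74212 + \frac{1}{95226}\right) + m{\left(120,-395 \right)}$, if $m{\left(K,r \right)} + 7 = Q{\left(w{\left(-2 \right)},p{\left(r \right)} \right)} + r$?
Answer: $\frac{7029011965}{95226} \approx 73814.0$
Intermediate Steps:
$w{\left(V \right)} = - V$
$p{\left(f \right)} = 2 f \left(6 + f\right)$
$m{\left(K,r \right)} = -3 + r$ ($m{\left(K,r \right)} = -7 + \left(\frac{8}{\left(-1\right) \left(-2\right)} + r\right) = -7 + \left(\frac{8}{2} + r\right) = -7 + \left(8 \cdot \frac{1}{2} + r\right) = -7 + \left(4 + r\right) = -3 + r$)
$\left(74212 + \frac{1}{95226}\right) + m{\left(120,-395 \right)} = \left(74212 + \frac{1}{95226}\right) - 398 = \frac{7066911913}{95226} - 398 = \frac{7029011965}{95226}$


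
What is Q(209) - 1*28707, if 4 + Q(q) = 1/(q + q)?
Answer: -12001197/418 ≈ -28711.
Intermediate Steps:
Q(q) = -4 + 1/(2*q) (Q(q) = -4 + 1/(q + q) = -4 + 1/(2*q))
Q(209) - 1*28707 = (-4 + (1/2)/209) - 1*28707 = (-4 + (1/2)*(1/209)) - 28707 = (-4 + 1/418) - 28707 = -1671/418 - 28707 = -12001197/418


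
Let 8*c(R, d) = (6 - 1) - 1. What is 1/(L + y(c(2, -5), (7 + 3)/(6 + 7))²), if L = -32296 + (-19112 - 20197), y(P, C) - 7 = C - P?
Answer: -676/48369259 ≈ -1.3976e-5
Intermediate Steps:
c(R, d) = ½ (c(R, d) = ((6 - 1) - 1)/8 = (5 - 1)/8 = (⅛)*4 = ½)
y(P, C) = 7 + C - P (y(P, C) = 7 + (C - P) = 7 + C - P)
L = -71605 (L = -32296 - 39309 = -71605)
1/(L + y(c(2, -5), (7 + 3)/(6 + 7))²) = 1/(-71605 + (7 + (7 + 3)/(6 + 7) - 1*½)²) = 1/(-71605 + (7 + 10/13 - ½)²) = 1/(-71605 + (189/26)²) = 1/(-71605 + 35721/676) = 1/(-48369259/676) = -676/48369259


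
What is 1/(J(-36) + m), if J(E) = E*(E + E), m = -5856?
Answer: -1/3264 ≈ -0.00030637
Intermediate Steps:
J(E) = 2*E**2 (J(E) = E*(2*E) = 2*E**2)
1/(J(-36) + m) = 1/(2*(-36)**2 - 5856) = 1/(2*1296 - 5856) = 1/(2592 - 5856) = 1/(-3264) = -1/3264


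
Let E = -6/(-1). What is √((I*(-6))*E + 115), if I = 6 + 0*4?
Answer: I*√101 ≈ 10.05*I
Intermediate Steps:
I = 6 (I = 6 + 0 = 6)
E = 6 (E = -6*(-1) = 6)
√((I*(-6))*E + 115) = √((6*(-6))*6 + 115) = √(-36*6 + 115) = √(-216 + 115) = √(-101) = I*√101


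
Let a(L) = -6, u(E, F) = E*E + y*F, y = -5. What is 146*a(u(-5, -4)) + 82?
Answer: -794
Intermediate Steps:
u(E, F) = E**2 - 5*F (u(E, F) = E*E - 5*F = E**2 - 5*F)
146*a(u(-5, -4)) + 82 = 146*(-6) + 82 = -876 + 82 = -794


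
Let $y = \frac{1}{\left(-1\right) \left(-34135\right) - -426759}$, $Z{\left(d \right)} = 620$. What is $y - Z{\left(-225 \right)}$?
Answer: $- \frac{285754279}{460894} \approx -620.0$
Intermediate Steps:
$y = \frac{1}{460894}$ ($y = \frac{1}{34135 + 426759} = \frac{1}{460894} \approx 2.1697 \cdot 10^{-6}$)
$y - Z{\left(-225 \right)} = \frac{1}{460894} - 620 = - \frac{285754279}{460894}$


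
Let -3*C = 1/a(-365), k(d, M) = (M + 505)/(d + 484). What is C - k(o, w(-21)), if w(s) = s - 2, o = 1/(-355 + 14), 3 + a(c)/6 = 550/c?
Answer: -961303625/977384646 ≈ -0.98355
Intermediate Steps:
a(c) = -18 + 3300/c (a(c) = -18 + 6*(550/c) = -18 + 3300/c)
o = -1/341 (o = 1/(-341) = -1/341 ≈ -0.0029326)
w(s) = -2 + s
k(d, M) = (505 + M)/(484 + d)
C = 73/5922 (C = -1/(3*(-18 + 3300/(-365))) = -1/(3*(-18 + 3300*(-1/365))) = -1/(3*(-18 - 660/73)) = -1/(3*(-1974/73)) = -1/3*(-73/1974) = 73/5922 ≈ 0.012327)
C - k(o, w(-21)) = 73/5922 - (505 + (-2 - 21))/(484 - 1/341) = 73/5922 - (505 - 23)/165043/341 = 73/5922 - 341*482/165043 = 73/5922 - 1*164362/165043 = 73/5922 - 164362/165043 = -961303625/977384646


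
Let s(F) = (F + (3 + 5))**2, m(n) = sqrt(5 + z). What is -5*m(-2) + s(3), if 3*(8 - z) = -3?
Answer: 121 - 5*sqrt(14) ≈ 102.29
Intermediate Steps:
z = 9 (z = 8 - 1/3*(-3) = 8 + 1 = 9)
m(n) = sqrt(14) (m(n) = sqrt(5 + 9) = sqrt(14))
s(F) = (8 + F)**2 (s(F) = (F + 8)**2 = (8 + F)**2)
-5*m(-2) + s(3) = -5*sqrt(14) + (8 + 3)**2 = -5*sqrt(14) + 11**2 = -5*sqrt(14) + 121 = 121 - 5*sqrt(14)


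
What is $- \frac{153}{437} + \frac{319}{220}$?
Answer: $\frac{9613}{8740} \approx 1.0999$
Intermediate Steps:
$- \frac{153}{437} + \frac{319}{220} = \left(-153\right) \frac{1}{437} + 319 \cdot \frac{1}{220} = - \frac{153}{437} + \frac{29}{20} = \frac{9613}{8740}$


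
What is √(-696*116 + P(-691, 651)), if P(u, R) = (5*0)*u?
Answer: 116*I*√6 ≈ 284.14*I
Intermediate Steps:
P(u, R) = 0 (P(u, R) = 0*u = 0)
√(-696*116 + P(-691, 651)) = √(-696*116 + 0) = √(-80736 + 0) = √(-80736) = 116*I*√6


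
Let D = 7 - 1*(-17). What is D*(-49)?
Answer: -1176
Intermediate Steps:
D = 24 (D = 7 + 17 = 24)
D*(-49) = 24*(-49) = -1176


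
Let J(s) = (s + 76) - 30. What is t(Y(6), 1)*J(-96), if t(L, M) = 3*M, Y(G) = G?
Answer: -150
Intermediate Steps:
J(s) = 46 + s (J(s) = (76 + s) - 30 = 46 + s)
t(Y(6), 1)*J(-96) = (3*1)*(46 - 96) = 3*(-50) = -150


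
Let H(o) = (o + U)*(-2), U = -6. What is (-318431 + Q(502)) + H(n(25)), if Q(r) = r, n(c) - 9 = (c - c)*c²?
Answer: -317935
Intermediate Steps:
n(c) = 9 (n(c) = 9 + (c - c)*c² = 9 + 0*c² = 9 + 0 = 9)
H(o) = 12 - 2*o (H(o) = (o - 6)*(-2) = (-6 + o)*(-2) = 12 - 2*o)
(-318431 + Q(502)) + H(n(25)) = (-318431 + 502) + (12 - 2*9) = -317929 + (12 - 18) = -317929 - 6 = -317935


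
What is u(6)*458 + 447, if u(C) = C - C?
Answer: 447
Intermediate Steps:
u(C) = 0
u(6)*458 + 447 = 0*458 + 447 = 0 + 447 = 447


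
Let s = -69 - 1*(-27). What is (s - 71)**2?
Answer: 12769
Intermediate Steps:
s = -42 (s = -69 + 27 = -42)
(s - 71)**2 = (-42 - 71)**2 = (-113)**2 = 12769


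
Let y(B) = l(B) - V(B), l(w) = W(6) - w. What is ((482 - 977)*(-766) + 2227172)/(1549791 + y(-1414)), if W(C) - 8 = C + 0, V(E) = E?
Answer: 2606342/1552633 ≈ 1.6787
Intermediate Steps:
W(C) = 8 + C (W(C) = 8 + (C + 0) = 8 + C)
l(w) = 14 - w (l(w) = (8 + 6) - w = 14 - w)
y(B) = 14 - 2*B (y(B) = (14 - B) - B = 14 - 2*B)
((482 - 977)*(-766) + 2227172)/(1549791 + y(-1414)) = ((482 - 977)*(-766) + 2227172)/(1549791 + (14 - 2*(-1414))) = (-495*(-766) + 2227172)/(1549791 + (14 + 2828)) = (379170 + 2227172)/(1549791 + 2842) = 2606342/1552633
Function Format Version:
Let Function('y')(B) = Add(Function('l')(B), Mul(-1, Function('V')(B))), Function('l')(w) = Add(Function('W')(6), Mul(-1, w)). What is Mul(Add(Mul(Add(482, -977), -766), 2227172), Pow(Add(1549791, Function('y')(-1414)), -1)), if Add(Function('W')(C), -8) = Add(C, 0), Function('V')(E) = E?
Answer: Rational(2606342, 1552633) ≈ 1.6787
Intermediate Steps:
Function('W')(C) = Add(8, C) (Function('W')(C) = Add(8, Add(C, 0)) = Add(8, C))
Function('l')(w) = Add(14, Mul(-1, w)) (Function('l')(w) = Add(Add(8, 6), Mul(-1, w)) = Add(14, Mul(-1, w)))
Function('y')(B) = Add(14, Mul(-2, B)) (Function('y')(B) = Add(Add(14, Mul(-1, B)), Mul(-1, B)) = Add(14, Mul(-2, B)))
Mul(Add(Mul(Add(482, -977), -766), 2227172), Pow(Add(1549791, Function('y')(-1414)), -1)) = Mul(Add(Mul(Add(482, -977), -766), 2227172), Pow(Add(1549791, Add(14, Mul(-2, -1414))), -1)) = Mul(Add(Mul(-495, -766), 2227172), Pow(Add(1549791, Add(14, 2828)), -1)) = Mul(Add(379170, 2227172), Pow(Add(1549791, 2842), -1)) = Mul(2606342, Pow(1552633, -1)) = Mul(2606342, Rational(1, 1552633)) = Rational(2606342, 1552633)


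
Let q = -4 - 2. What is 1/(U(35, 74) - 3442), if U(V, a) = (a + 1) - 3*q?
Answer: -1/3349 ≈ -0.00029860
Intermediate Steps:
q = -6
U(V, a) = 19 + a (U(V, a) = (a + 1) - 3*(-6) = (1 + a) + 18 = 19 + a)
1/(U(35, 74) - 3442) = 1/((19 + 74) - 3442) = 1/(93 - 3442) = 1/(-3349) = -1/3349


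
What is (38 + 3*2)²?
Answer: 1936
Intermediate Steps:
(38 + 3*2)² = (38 + 6)² = 44² = 1936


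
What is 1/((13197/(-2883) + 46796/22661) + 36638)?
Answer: 702491/25736100265 ≈ 2.7296e-5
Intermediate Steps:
1/((13197/(-2883) + 46796/22661) + 36638) = 1/((13197*(-1/2883) + 46796*(1/22661)) + 36638) = 1/((-4399/961 + 46796/22661) + 36638) = 1/(-1764993/702491 + 36638) = 1/(25736100265/702491) = 702491/25736100265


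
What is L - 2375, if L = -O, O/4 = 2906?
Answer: -13999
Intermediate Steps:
O = 11624 (O = 4*2906 = 11624)
L = -11624 (L = -1*11624 = -11624)
L - 2375 = -11624 - 2375 = -13999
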